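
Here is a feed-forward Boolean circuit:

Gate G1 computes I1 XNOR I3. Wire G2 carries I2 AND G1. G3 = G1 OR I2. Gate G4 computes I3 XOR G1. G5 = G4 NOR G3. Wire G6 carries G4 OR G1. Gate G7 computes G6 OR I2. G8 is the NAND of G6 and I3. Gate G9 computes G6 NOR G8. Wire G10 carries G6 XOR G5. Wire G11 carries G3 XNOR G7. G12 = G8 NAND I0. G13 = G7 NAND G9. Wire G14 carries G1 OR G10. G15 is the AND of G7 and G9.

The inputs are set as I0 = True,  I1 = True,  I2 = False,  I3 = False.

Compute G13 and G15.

G1 = I1 XNOR I3 = True XNOR False = False
G4 = I3 XOR G1 = False XOR False = False
G6 = G4 OR G1 = False OR False = False
G7 = G6 OR I2 = False OR False = False
G8 = G6 NAND I3 = False NAND False = True
G9 = G6 NOR G8 = False NOR True = False
G13 = G7 NAND G9 = False NAND False = True
G15 = G7 AND G9 = False AND False = False

G13 = True; G15 = False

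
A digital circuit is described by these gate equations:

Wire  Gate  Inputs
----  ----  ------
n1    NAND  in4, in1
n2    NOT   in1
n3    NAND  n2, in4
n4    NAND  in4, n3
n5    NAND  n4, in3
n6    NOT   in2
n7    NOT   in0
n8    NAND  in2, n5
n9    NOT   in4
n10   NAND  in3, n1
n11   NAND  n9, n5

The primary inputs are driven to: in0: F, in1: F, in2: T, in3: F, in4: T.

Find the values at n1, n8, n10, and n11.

n1 = in4 NAND in1 = T NAND F = T
n2 = NOT in1 = NOT F = T
n3 = n2 NAND in4 = T NAND T = F
n4 = in4 NAND n3 = T NAND F = T
n5 = n4 NAND in3 = T NAND F = T
n8 = in2 NAND n5 = T NAND T = F
n9 = NOT in4 = NOT T = F
n10 = in3 NAND n1 = F NAND T = T
n11 = n9 NAND n5 = F NAND T = T

n1 = T  n8 = F  n10 = T  n11 = T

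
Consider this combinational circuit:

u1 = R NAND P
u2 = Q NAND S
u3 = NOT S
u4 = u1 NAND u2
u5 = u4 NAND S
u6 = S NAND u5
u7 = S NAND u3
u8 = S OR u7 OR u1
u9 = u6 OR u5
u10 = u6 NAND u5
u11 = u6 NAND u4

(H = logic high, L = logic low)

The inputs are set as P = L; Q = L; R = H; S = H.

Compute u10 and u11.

u10 = H; u11 = H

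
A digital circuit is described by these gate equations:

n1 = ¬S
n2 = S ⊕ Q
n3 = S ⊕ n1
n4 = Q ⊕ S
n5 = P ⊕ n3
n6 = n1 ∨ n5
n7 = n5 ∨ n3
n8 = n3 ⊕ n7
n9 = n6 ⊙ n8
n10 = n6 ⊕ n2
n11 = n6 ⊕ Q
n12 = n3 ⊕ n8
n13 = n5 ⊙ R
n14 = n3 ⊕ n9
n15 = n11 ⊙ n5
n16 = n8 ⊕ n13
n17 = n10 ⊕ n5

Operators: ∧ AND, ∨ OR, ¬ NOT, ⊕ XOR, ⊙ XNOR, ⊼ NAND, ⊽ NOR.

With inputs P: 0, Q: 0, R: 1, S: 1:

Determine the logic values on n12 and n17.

n12 = 1; n17 = 1

n1 = NOT S = NOT 1 = 0
n2 = S XOR Q = 1 XOR 0 = 1
n3 = S XOR n1 = 1 XOR 0 = 1
n5 = P XOR n3 = 0 XOR 1 = 1
n6 = n1 OR n5 = 0 OR 1 = 1
n7 = n5 OR n3 = 1 OR 1 = 1
n8 = n3 XOR n7 = 1 XOR 1 = 0
n10 = n6 XOR n2 = 1 XOR 1 = 0
n12 = n3 XOR n8 = 1 XOR 0 = 1
n17 = n10 XOR n5 = 0 XOR 1 = 1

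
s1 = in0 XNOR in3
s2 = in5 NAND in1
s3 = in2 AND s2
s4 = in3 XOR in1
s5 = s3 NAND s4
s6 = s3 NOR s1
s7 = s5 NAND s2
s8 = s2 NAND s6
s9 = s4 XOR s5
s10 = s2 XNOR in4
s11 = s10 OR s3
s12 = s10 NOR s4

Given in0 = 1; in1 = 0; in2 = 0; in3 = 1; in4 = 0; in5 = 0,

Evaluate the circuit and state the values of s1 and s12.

s1 = in0 XNOR in3 = 1 XNOR 1 = 1
s2 = in5 NAND in1 = 0 NAND 0 = 1
s4 = in3 XOR in1 = 1 XOR 0 = 1
s10 = s2 XNOR in4 = 1 XNOR 0 = 0
s12 = s10 NOR s4 = 0 NOR 1 = 0

s1 = 1; s12 = 0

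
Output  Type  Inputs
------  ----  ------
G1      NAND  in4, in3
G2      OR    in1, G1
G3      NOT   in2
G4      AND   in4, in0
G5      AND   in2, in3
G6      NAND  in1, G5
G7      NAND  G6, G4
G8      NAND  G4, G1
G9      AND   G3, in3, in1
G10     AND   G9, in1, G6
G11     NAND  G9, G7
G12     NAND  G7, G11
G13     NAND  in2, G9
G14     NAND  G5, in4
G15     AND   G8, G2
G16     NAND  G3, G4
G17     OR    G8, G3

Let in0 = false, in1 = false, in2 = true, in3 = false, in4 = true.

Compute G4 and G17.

G4 = false, G17 = true

G1 = in4 NAND in3 = true NAND false = true
G3 = NOT in2 = NOT true = false
G4 = in4 AND in0 = true AND false = false
G8 = G4 NAND G1 = false NAND true = true
G17 = G8 OR G3 = true OR false = true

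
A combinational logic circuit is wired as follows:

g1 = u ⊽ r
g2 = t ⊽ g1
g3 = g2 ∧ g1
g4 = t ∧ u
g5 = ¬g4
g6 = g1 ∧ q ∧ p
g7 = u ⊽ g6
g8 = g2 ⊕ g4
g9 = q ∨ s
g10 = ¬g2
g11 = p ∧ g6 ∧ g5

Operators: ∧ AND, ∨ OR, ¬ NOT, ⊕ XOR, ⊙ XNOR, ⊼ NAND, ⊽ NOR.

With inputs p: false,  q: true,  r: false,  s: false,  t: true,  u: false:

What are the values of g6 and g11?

g6 = false  g11 = false

g1 = u NOR r = false NOR false = true
g4 = t AND u = true AND false = false
g5 = NOT g4 = NOT false = true
g6 = g1 AND q AND p = true AND true AND false = false
g11 = p AND g6 AND g5 = false AND false AND true = false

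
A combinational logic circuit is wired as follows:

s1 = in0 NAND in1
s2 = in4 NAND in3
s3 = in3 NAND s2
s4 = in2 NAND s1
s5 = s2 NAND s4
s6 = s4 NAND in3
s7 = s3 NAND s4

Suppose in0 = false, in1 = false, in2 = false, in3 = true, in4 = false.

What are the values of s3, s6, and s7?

s1 = in0 NAND in1 = false NAND false = true
s2 = in4 NAND in3 = false NAND true = true
s3 = in3 NAND s2 = true NAND true = false
s4 = in2 NAND s1 = false NAND true = true
s6 = s4 NAND in3 = true NAND true = false
s7 = s3 NAND s4 = false NAND true = true

s3 = false, s6 = false, s7 = true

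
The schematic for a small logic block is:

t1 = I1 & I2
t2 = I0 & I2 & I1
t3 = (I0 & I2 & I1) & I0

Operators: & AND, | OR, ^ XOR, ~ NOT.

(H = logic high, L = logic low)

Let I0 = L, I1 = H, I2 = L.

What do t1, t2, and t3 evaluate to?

t1 = L  t2 = L  t3 = L

t1 = H & L = L
t2 = L & L & H = L
t3 = (L & L & H) & L = L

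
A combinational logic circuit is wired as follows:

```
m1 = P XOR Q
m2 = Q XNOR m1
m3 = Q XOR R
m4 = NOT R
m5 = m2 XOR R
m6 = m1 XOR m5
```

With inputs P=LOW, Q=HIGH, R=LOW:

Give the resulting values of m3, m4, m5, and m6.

m1 = P XOR Q = LOW XOR HIGH = HIGH
m2 = Q XNOR m1 = HIGH XNOR HIGH = HIGH
m3 = Q XOR R = HIGH XOR LOW = HIGH
m4 = NOT R = NOT LOW = HIGH
m5 = m2 XOR R = HIGH XOR LOW = HIGH
m6 = m1 XOR m5 = HIGH XOR HIGH = LOW

m3 = HIGH, m4 = HIGH, m5 = HIGH, m6 = LOW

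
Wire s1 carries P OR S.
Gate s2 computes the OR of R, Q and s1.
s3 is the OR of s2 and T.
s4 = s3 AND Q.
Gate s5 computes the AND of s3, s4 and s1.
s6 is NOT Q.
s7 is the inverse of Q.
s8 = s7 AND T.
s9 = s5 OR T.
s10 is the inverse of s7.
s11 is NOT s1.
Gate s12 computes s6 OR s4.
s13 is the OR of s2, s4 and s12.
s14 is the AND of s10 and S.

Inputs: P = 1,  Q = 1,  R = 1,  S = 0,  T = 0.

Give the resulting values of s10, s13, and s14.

s10 = 1; s13 = 1; s14 = 0

s1 = P OR S = 1 OR 0 = 1
s2 = R OR Q OR s1 = 1 OR 1 OR 1 = 1
s3 = s2 OR T = 1 OR 0 = 1
s4 = s3 AND Q = 1 AND 1 = 1
s6 = NOT Q = NOT 1 = 0
s7 = NOT Q = NOT 1 = 0
s10 = NOT s7 = NOT 0 = 1
s12 = s6 OR s4 = 0 OR 1 = 1
s13 = s2 OR s4 OR s12 = 1 OR 1 OR 1 = 1
s14 = s10 AND S = 1 AND 0 = 0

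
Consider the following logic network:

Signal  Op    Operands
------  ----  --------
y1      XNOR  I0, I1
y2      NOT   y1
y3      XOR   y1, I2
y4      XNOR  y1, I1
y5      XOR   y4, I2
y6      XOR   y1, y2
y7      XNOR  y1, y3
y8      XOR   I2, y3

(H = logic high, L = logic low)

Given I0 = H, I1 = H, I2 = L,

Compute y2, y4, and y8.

y1 = I0 XNOR I1 = H XNOR H = H
y2 = NOT y1 = NOT H = L
y3 = y1 XOR I2 = H XOR L = H
y4 = y1 XNOR I1 = H XNOR H = H
y8 = I2 XOR y3 = L XOR H = H

y2 = L  y4 = H  y8 = H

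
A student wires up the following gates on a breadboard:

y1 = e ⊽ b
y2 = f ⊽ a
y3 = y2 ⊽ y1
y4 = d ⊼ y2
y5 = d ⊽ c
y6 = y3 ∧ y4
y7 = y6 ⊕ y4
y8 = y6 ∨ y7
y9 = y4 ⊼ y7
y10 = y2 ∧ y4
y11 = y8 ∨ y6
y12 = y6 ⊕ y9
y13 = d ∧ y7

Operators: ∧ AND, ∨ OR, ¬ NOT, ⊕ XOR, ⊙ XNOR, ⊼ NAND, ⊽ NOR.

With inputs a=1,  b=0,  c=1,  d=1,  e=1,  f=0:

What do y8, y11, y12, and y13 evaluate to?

y1 = e NOR b = 1 NOR 0 = 0
y2 = f NOR a = 0 NOR 1 = 0
y3 = y2 NOR y1 = 0 NOR 0 = 1
y4 = d NAND y2 = 1 NAND 0 = 1
y6 = y3 AND y4 = 1 AND 1 = 1
y7 = y6 XOR y4 = 1 XOR 1 = 0
y8 = y6 OR y7 = 1 OR 0 = 1
y9 = y4 NAND y7 = 1 NAND 0 = 1
y11 = y8 OR y6 = 1 OR 1 = 1
y12 = y6 XOR y9 = 1 XOR 1 = 0
y13 = d AND y7 = 1 AND 0 = 0

y8 = 1, y11 = 1, y12 = 0, y13 = 0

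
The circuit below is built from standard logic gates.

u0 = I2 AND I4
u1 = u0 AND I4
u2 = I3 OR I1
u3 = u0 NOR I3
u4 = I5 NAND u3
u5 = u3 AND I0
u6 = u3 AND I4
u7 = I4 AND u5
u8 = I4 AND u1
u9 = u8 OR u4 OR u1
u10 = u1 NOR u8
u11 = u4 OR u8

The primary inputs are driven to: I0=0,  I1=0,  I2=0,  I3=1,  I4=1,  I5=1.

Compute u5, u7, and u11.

u0 = I2 AND I4 = 0 AND 1 = 0
u1 = u0 AND I4 = 0 AND 1 = 0
u3 = u0 NOR I3 = 0 NOR 1 = 0
u4 = I5 NAND u3 = 1 NAND 0 = 1
u5 = u3 AND I0 = 0 AND 0 = 0
u7 = I4 AND u5 = 1 AND 0 = 0
u8 = I4 AND u1 = 1 AND 0 = 0
u11 = u4 OR u8 = 1 OR 0 = 1

u5 = 0, u7 = 0, u11 = 1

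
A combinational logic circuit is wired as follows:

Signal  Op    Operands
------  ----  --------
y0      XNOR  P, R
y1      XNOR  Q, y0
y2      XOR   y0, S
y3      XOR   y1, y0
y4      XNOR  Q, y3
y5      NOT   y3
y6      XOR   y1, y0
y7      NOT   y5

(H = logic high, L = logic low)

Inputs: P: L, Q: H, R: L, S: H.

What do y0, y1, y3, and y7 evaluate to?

y0 = H  y1 = H  y3 = L  y7 = L

y0 = P XNOR R = L XNOR L = H
y1 = Q XNOR y0 = H XNOR H = H
y3 = y1 XOR y0 = H XOR H = L
y5 = NOT y3 = NOT L = H
y7 = NOT y5 = NOT H = L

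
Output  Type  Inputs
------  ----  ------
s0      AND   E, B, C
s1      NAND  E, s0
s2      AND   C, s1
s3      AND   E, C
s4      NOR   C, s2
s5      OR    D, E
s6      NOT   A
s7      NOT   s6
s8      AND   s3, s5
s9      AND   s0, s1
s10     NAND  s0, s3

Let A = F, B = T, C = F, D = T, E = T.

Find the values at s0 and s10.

s0 = F  s10 = T

s0 = E AND B AND C = T AND T AND F = F
s3 = E AND C = T AND F = F
s10 = s0 NAND s3 = F NAND F = T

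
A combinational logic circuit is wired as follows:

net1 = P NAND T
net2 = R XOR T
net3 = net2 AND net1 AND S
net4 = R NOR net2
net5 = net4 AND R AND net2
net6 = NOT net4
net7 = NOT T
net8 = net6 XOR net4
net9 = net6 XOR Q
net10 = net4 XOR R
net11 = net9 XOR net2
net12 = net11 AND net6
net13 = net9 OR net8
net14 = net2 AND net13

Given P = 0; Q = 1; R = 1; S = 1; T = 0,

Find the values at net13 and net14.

net13 = 1, net14 = 1

net2 = R XOR T = 1 XOR 0 = 1
net4 = R NOR net2 = 1 NOR 1 = 0
net6 = NOT net4 = NOT 0 = 1
net8 = net6 XOR net4 = 1 XOR 0 = 1
net9 = net6 XOR Q = 1 XOR 1 = 0
net13 = net9 OR net8 = 0 OR 1 = 1
net14 = net2 AND net13 = 1 AND 1 = 1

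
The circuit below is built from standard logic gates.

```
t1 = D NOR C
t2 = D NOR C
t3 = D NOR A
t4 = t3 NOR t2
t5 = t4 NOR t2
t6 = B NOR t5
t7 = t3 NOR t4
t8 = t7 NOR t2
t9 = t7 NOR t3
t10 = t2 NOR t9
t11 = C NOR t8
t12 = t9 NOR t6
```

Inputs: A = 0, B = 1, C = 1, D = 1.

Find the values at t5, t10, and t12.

t2 = D NOR C = 1 NOR 1 = 0
t3 = D NOR A = 1 NOR 0 = 0
t4 = t3 NOR t2 = 0 NOR 0 = 1
t5 = t4 NOR t2 = 1 NOR 0 = 0
t6 = B NOR t5 = 1 NOR 0 = 0
t7 = t3 NOR t4 = 0 NOR 1 = 0
t9 = t7 NOR t3 = 0 NOR 0 = 1
t10 = t2 NOR t9 = 0 NOR 1 = 0
t12 = t9 NOR t6 = 1 NOR 0 = 0

t5 = 0; t10 = 0; t12 = 0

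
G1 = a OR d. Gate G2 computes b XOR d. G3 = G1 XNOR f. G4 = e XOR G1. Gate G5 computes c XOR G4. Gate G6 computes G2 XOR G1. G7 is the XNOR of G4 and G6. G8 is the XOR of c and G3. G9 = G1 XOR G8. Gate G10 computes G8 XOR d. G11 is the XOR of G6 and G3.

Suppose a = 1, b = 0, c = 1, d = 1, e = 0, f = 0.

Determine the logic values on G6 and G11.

G6 = 0; G11 = 0

G1 = a OR d = 1 OR 1 = 1
G2 = b XOR d = 0 XOR 1 = 1
G3 = G1 XNOR f = 1 XNOR 0 = 0
G6 = G2 XOR G1 = 1 XOR 1 = 0
G11 = G6 XOR G3 = 0 XOR 0 = 0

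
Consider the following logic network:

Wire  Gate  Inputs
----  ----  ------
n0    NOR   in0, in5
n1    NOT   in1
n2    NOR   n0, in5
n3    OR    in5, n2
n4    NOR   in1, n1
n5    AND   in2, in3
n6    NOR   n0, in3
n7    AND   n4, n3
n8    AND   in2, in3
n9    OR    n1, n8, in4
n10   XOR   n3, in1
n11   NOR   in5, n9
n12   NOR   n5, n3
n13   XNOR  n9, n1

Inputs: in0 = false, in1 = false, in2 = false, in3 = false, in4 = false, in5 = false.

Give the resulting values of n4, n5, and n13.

n4 = false  n5 = false  n13 = true

n1 = NOT in1 = NOT false = true
n4 = in1 NOR n1 = false NOR true = false
n5 = in2 AND in3 = false AND false = false
n8 = in2 AND in3 = false AND false = false
n9 = n1 OR n8 OR in4 = true OR false OR false = true
n13 = n9 XNOR n1 = true XNOR true = true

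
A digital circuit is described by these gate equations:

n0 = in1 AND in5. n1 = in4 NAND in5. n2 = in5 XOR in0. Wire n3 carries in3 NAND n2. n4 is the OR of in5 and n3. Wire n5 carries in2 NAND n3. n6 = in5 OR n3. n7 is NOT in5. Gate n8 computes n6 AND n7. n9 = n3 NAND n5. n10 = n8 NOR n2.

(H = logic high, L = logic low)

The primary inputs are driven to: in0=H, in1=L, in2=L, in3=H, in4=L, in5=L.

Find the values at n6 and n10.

n6 = L, n10 = L

n2 = in5 XOR in0 = L XOR H = H
n3 = in3 NAND n2 = H NAND H = L
n6 = in5 OR n3 = L OR L = L
n7 = NOT in5 = NOT L = H
n8 = n6 AND n7 = L AND H = L
n10 = n8 NOR n2 = L NOR H = L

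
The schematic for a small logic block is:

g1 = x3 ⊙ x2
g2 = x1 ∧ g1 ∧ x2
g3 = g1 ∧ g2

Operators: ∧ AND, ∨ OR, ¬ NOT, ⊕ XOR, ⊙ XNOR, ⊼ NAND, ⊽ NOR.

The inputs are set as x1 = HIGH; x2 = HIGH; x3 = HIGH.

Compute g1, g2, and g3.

g1 = x3 XNOR x2 = HIGH XNOR HIGH = HIGH
g2 = x1 AND g1 AND x2 = HIGH AND HIGH AND HIGH = HIGH
g3 = g1 AND g2 = HIGH AND HIGH = HIGH

g1 = HIGH, g2 = HIGH, g3 = HIGH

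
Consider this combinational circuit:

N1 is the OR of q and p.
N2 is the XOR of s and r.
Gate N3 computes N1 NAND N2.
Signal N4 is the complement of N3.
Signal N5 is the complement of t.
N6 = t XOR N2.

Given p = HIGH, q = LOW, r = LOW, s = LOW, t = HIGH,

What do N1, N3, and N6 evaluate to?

N1 = HIGH; N3 = HIGH; N6 = HIGH

N1 = q OR p = LOW OR HIGH = HIGH
N2 = s XOR r = LOW XOR LOW = LOW
N3 = N1 NAND N2 = HIGH NAND LOW = HIGH
N6 = t XOR N2 = HIGH XOR LOW = HIGH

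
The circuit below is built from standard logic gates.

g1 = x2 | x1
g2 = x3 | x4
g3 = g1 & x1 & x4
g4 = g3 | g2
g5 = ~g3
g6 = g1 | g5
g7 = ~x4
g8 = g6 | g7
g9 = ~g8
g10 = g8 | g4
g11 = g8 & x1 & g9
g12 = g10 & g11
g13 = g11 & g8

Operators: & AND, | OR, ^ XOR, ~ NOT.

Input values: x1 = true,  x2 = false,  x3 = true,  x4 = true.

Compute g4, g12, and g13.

g4 = true; g12 = false; g13 = false

g1 = x2 OR x1 = false OR true = true
g2 = x3 OR x4 = true OR true = true
g3 = g1 AND x1 AND x4 = true AND true AND true = true
g4 = g3 OR g2 = true OR true = true
g5 = NOT g3 = NOT true = false
g6 = g1 OR g5 = true OR false = true
g7 = NOT x4 = NOT true = false
g8 = g6 OR g7 = true OR false = true
g9 = NOT g8 = NOT true = false
g10 = g8 OR g4 = true OR true = true
g11 = g8 AND x1 AND g9 = true AND true AND false = false
g12 = g10 AND g11 = true AND false = false
g13 = g11 AND g8 = false AND true = false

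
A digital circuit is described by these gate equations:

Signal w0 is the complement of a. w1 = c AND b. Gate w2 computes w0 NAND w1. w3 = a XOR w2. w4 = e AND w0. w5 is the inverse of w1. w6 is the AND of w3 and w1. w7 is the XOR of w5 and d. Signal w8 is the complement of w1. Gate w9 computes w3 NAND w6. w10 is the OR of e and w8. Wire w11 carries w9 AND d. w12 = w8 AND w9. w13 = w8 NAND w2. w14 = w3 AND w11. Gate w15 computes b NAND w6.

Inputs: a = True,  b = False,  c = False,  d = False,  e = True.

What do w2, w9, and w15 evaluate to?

w2 = True, w9 = True, w15 = True

w0 = NOT a = NOT True = False
w1 = c AND b = False AND False = False
w2 = w0 NAND w1 = False NAND False = True
w3 = a XOR w2 = True XOR True = False
w6 = w3 AND w1 = False AND False = False
w9 = w3 NAND w6 = False NAND False = True
w15 = b NAND w6 = False NAND False = True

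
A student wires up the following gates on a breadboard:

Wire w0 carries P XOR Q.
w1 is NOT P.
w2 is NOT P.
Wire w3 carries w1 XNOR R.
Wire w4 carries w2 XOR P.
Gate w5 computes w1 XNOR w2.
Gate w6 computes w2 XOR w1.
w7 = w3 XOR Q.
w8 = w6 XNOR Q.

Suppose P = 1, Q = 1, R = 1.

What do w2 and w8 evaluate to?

w2 = 0  w8 = 0

w1 = NOT P = NOT 1 = 0
w2 = NOT P = NOT 1 = 0
w6 = w2 XOR w1 = 0 XOR 0 = 0
w8 = w6 XNOR Q = 0 XNOR 1 = 0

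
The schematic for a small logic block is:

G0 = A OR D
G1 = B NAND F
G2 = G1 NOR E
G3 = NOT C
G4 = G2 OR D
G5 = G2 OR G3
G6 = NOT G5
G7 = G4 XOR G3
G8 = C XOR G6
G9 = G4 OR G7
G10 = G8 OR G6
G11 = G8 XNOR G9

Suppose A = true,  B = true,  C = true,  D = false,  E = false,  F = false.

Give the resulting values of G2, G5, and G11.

G2 = false; G5 = false; G11 = true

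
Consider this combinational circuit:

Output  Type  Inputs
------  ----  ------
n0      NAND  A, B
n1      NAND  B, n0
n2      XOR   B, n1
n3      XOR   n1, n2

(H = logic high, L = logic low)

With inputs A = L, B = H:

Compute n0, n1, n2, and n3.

n0 = A NAND B = L NAND H = H
n1 = B NAND n0 = H NAND H = L
n2 = B XOR n1 = H XOR L = H
n3 = n1 XOR n2 = L XOR H = H

n0 = H, n1 = L, n2 = H, n3 = H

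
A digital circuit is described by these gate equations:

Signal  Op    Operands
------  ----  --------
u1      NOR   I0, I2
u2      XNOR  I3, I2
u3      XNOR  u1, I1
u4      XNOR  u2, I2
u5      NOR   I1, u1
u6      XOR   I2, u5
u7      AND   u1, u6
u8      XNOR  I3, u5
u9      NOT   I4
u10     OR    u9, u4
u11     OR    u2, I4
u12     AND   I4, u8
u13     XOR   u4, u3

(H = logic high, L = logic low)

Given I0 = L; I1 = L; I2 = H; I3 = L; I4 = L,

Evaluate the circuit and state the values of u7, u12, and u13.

u7 = L, u12 = L, u13 = H

u1 = I0 NOR I2 = L NOR H = L
u2 = I3 XNOR I2 = L XNOR H = L
u3 = u1 XNOR I1 = L XNOR L = H
u4 = u2 XNOR I2 = L XNOR H = L
u5 = I1 NOR u1 = L NOR L = H
u6 = I2 XOR u5 = H XOR H = L
u7 = u1 AND u6 = L AND L = L
u8 = I3 XNOR u5 = L XNOR H = L
u12 = I4 AND u8 = L AND L = L
u13 = u4 XOR u3 = L XOR H = H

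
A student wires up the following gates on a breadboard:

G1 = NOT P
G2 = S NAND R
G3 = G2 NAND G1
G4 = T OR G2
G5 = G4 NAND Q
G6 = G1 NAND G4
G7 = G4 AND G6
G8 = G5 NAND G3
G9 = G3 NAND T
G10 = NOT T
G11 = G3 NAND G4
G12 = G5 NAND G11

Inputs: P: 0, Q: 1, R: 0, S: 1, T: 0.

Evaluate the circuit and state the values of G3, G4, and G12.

G1 = NOT P = NOT 0 = 1
G2 = S NAND R = 1 NAND 0 = 1
G3 = G2 NAND G1 = 1 NAND 1 = 0
G4 = T OR G2 = 0 OR 1 = 1
G5 = G4 NAND Q = 1 NAND 1 = 0
G11 = G3 NAND G4 = 0 NAND 1 = 1
G12 = G5 NAND G11 = 0 NAND 1 = 1

G3 = 0, G4 = 1, G12 = 1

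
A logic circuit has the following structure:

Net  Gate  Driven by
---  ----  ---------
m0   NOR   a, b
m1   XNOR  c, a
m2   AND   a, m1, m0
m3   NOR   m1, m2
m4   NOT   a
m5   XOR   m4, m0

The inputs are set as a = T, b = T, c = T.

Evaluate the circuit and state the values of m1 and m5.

m1 = T, m5 = F

m0 = a NOR b = T NOR T = F
m1 = c XNOR a = T XNOR T = T
m4 = NOT a = NOT T = F
m5 = m4 XOR m0 = F XOR F = F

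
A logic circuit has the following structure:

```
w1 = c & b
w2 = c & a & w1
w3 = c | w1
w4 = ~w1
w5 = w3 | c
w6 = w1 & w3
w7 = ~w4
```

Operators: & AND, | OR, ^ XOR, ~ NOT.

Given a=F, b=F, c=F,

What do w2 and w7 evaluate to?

w2 = F, w7 = F

w1 = c AND b = F AND F = F
w2 = c AND a AND w1 = F AND F AND F = F
w4 = NOT w1 = NOT F = T
w7 = NOT w4 = NOT T = F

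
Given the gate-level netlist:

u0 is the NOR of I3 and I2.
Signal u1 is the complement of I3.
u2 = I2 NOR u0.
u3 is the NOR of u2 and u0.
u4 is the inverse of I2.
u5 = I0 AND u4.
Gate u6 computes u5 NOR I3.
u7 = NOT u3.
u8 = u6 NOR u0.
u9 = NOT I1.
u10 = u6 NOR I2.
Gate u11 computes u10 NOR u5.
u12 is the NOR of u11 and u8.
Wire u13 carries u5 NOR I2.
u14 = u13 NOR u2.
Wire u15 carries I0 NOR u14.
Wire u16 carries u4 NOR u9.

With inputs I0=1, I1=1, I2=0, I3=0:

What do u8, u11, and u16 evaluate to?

u0 = I3 NOR I2 = 0 NOR 0 = 1
u4 = NOT I2 = NOT 0 = 1
u5 = I0 AND u4 = 1 AND 1 = 1
u6 = u5 NOR I3 = 1 NOR 0 = 0
u8 = u6 NOR u0 = 0 NOR 1 = 0
u9 = NOT I1 = NOT 1 = 0
u10 = u6 NOR I2 = 0 NOR 0 = 1
u11 = u10 NOR u5 = 1 NOR 1 = 0
u16 = u4 NOR u9 = 1 NOR 0 = 0

u8 = 0  u11 = 0  u16 = 0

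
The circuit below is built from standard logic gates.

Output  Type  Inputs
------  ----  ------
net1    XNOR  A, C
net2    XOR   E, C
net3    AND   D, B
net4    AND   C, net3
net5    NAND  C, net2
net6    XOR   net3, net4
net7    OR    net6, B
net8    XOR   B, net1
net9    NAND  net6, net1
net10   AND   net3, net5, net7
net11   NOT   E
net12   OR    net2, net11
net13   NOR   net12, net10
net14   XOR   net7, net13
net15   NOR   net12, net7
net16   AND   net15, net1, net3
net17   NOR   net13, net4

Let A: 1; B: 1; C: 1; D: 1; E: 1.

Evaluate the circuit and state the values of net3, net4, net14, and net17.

net3 = 1  net4 = 1  net14 = 1  net17 = 0

net2 = E XOR C = 1 XOR 1 = 0
net3 = D AND B = 1 AND 1 = 1
net4 = C AND net3 = 1 AND 1 = 1
net5 = C NAND net2 = 1 NAND 0 = 1
net6 = net3 XOR net4 = 1 XOR 1 = 0
net7 = net6 OR B = 0 OR 1 = 1
net10 = net3 AND net5 AND net7 = 1 AND 1 AND 1 = 1
net11 = NOT E = NOT 1 = 0
net12 = net2 OR net11 = 0 OR 0 = 0
net13 = net12 NOR net10 = 0 NOR 1 = 0
net14 = net7 XOR net13 = 1 XOR 0 = 1
net17 = net13 NOR net4 = 0 NOR 1 = 0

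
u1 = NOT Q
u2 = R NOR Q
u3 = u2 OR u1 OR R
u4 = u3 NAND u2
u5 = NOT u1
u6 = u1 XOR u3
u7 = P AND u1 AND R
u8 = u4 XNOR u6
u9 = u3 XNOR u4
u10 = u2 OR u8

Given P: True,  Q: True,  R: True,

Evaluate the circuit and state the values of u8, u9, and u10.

u1 = NOT Q = NOT True = False
u2 = R NOR Q = True NOR True = False
u3 = u2 OR u1 OR R = False OR False OR True = True
u4 = u3 NAND u2 = True NAND False = True
u6 = u1 XOR u3 = False XOR True = True
u8 = u4 XNOR u6 = True XNOR True = True
u9 = u3 XNOR u4 = True XNOR True = True
u10 = u2 OR u8 = False OR True = True

u8 = True, u9 = True, u10 = True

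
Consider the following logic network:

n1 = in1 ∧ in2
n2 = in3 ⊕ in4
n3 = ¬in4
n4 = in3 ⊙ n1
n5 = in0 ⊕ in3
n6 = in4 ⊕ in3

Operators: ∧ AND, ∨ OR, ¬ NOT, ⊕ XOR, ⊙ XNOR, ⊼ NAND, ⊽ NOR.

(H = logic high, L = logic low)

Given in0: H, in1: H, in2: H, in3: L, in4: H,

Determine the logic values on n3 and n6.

n3 = NOT in4 = NOT H = L
n6 = in4 XOR in3 = H XOR L = H

n3 = L  n6 = H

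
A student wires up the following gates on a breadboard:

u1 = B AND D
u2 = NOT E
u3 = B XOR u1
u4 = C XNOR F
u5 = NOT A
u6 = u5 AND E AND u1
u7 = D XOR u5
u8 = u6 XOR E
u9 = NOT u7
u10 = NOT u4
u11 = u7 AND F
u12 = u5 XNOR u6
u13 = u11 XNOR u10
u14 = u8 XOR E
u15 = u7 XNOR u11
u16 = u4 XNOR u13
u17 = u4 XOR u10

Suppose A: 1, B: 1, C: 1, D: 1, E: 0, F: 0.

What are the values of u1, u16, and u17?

u1 = 1; u16 = 1; u17 = 1

u1 = B AND D = 1 AND 1 = 1
u4 = C XNOR F = 1 XNOR 0 = 0
u5 = NOT A = NOT 1 = 0
u7 = D XOR u5 = 1 XOR 0 = 1
u10 = NOT u4 = NOT 0 = 1
u11 = u7 AND F = 1 AND 0 = 0
u13 = u11 XNOR u10 = 0 XNOR 1 = 0
u16 = u4 XNOR u13 = 0 XNOR 0 = 1
u17 = u4 XOR u10 = 0 XOR 1 = 1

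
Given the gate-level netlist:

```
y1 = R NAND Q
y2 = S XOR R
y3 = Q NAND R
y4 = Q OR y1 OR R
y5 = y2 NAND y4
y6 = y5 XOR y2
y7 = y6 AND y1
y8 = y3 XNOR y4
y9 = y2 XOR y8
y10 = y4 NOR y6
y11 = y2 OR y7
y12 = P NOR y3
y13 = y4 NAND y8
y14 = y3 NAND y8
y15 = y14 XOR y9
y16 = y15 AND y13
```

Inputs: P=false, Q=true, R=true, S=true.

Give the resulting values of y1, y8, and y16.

y1 = R NAND Q = true NAND true = false
y2 = S XOR R = true XOR true = false
y3 = Q NAND R = true NAND true = false
y4 = Q OR y1 OR R = true OR false OR true = true
y8 = y3 XNOR y4 = false XNOR true = false
y9 = y2 XOR y8 = false XOR false = false
y13 = y4 NAND y8 = true NAND false = true
y14 = y3 NAND y8 = false NAND false = true
y15 = y14 XOR y9 = true XOR false = true
y16 = y15 AND y13 = true AND true = true

y1 = false  y8 = false  y16 = true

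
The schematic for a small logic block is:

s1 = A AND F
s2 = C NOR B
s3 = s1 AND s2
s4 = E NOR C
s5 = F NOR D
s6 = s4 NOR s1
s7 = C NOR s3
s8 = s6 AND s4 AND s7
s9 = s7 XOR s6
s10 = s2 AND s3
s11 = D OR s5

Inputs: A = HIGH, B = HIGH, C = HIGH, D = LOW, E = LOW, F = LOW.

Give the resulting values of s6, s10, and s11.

s1 = A AND F = HIGH AND LOW = LOW
s2 = C NOR B = HIGH NOR HIGH = LOW
s3 = s1 AND s2 = LOW AND LOW = LOW
s4 = E NOR C = LOW NOR HIGH = LOW
s5 = F NOR D = LOW NOR LOW = HIGH
s6 = s4 NOR s1 = LOW NOR LOW = HIGH
s10 = s2 AND s3 = LOW AND LOW = LOW
s11 = D OR s5 = LOW OR HIGH = HIGH

s6 = HIGH, s10 = LOW, s11 = HIGH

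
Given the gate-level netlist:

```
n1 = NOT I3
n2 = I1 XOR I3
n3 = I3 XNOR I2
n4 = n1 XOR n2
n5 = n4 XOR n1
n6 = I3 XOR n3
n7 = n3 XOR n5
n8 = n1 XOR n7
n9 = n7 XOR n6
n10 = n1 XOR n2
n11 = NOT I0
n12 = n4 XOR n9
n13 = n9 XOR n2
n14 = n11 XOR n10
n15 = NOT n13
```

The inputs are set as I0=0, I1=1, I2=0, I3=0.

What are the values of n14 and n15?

n14 = 1; n15 = 1

n1 = NOT I3 = NOT 0 = 1
n2 = I1 XOR I3 = 1 XOR 0 = 1
n3 = I3 XNOR I2 = 0 XNOR 0 = 1
n4 = n1 XOR n2 = 1 XOR 1 = 0
n5 = n4 XOR n1 = 0 XOR 1 = 1
n6 = I3 XOR n3 = 0 XOR 1 = 1
n7 = n3 XOR n5 = 1 XOR 1 = 0
n9 = n7 XOR n6 = 0 XOR 1 = 1
n10 = n1 XOR n2 = 1 XOR 1 = 0
n11 = NOT I0 = NOT 0 = 1
n13 = n9 XOR n2 = 1 XOR 1 = 0
n14 = n11 XOR n10 = 1 XOR 0 = 1
n15 = NOT n13 = NOT 0 = 1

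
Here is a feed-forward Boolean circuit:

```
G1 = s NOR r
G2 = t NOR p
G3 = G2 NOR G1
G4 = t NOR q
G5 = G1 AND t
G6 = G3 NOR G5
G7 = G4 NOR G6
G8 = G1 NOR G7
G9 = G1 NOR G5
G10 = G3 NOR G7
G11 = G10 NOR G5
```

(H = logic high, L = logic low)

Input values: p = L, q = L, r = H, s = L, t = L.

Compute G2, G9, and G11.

G1 = s NOR r = L NOR H = L
G2 = t NOR p = L NOR L = H
G3 = G2 NOR G1 = H NOR L = L
G4 = t NOR q = L NOR L = H
G5 = G1 AND t = L AND L = L
G6 = G3 NOR G5 = L NOR L = H
G7 = G4 NOR G6 = H NOR H = L
G9 = G1 NOR G5 = L NOR L = H
G10 = G3 NOR G7 = L NOR L = H
G11 = G10 NOR G5 = H NOR L = L

G2 = H, G9 = H, G11 = L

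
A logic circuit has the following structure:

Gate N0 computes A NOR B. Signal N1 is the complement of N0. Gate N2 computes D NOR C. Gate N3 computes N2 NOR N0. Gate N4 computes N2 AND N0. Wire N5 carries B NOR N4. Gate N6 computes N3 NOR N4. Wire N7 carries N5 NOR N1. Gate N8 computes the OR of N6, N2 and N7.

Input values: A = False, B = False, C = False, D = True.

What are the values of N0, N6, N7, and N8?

N0 = True  N6 = True  N7 = False  N8 = True

N0 = A NOR B = False NOR False = True
N1 = NOT N0 = NOT True = False
N2 = D NOR C = True NOR False = False
N3 = N2 NOR N0 = False NOR True = False
N4 = N2 AND N0 = False AND True = False
N5 = B NOR N4 = False NOR False = True
N6 = N3 NOR N4 = False NOR False = True
N7 = N5 NOR N1 = True NOR False = False
N8 = N6 OR N2 OR N7 = True OR False OR False = True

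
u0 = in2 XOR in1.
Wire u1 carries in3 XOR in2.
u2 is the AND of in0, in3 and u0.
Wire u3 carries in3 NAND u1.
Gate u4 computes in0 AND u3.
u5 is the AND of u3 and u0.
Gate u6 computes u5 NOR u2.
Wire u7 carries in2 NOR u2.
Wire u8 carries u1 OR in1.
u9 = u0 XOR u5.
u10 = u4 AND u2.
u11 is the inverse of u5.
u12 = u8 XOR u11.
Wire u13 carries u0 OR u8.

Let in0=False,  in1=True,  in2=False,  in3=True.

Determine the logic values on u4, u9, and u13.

u0 = in2 XOR in1 = False XOR True = True
u1 = in3 XOR in2 = True XOR False = True
u3 = in3 NAND u1 = True NAND True = False
u4 = in0 AND u3 = False AND False = False
u5 = u3 AND u0 = False AND True = False
u8 = u1 OR in1 = True OR True = True
u9 = u0 XOR u5 = True XOR False = True
u13 = u0 OR u8 = True OR True = True

u4 = False  u9 = True  u13 = True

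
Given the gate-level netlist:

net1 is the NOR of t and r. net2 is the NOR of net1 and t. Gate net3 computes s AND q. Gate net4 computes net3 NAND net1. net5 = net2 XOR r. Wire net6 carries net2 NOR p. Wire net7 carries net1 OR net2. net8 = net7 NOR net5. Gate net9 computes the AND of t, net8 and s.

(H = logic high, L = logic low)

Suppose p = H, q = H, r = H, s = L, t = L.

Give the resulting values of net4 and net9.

net4 = H  net9 = L

net1 = t NOR r = L NOR H = L
net2 = net1 NOR t = L NOR L = H
net3 = s AND q = L AND H = L
net4 = net3 NAND net1 = L NAND L = H
net5 = net2 XOR r = H XOR H = L
net7 = net1 OR net2 = L OR H = H
net8 = net7 NOR net5 = H NOR L = L
net9 = t AND net8 AND s = L AND L AND L = L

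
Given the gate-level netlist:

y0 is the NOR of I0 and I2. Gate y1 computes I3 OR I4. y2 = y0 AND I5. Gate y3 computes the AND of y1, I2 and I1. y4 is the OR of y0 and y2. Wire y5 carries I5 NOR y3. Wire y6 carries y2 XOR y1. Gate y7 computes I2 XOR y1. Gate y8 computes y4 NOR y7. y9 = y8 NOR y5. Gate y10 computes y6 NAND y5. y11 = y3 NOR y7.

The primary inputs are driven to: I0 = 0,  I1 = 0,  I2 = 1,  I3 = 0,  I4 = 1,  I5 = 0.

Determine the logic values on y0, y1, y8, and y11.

y0 = I0 NOR I2 = 0 NOR 1 = 0
y1 = I3 OR I4 = 0 OR 1 = 1
y2 = y0 AND I5 = 0 AND 0 = 0
y3 = y1 AND I2 AND I1 = 1 AND 1 AND 0 = 0
y4 = y0 OR y2 = 0 OR 0 = 0
y7 = I2 XOR y1 = 1 XOR 1 = 0
y8 = y4 NOR y7 = 0 NOR 0 = 1
y11 = y3 NOR y7 = 0 NOR 0 = 1

y0 = 0  y1 = 1  y8 = 1  y11 = 1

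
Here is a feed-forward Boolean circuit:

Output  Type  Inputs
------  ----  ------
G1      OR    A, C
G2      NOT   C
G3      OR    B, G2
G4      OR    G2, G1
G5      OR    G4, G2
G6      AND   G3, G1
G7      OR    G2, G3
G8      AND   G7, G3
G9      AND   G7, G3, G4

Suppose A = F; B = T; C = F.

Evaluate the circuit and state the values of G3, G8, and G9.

G1 = A OR C = F OR F = F
G2 = NOT C = NOT F = T
G3 = B OR G2 = T OR T = T
G4 = G2 OR G1 = T OR F = T
G7 = G2 OR G3 = T OR T = T
G8 = G7 AND G3 = T AND T = T
G9 = G7 AND G3 AND G4 = T AND T AND T = T

G3 = T; G8 = T; G9 = T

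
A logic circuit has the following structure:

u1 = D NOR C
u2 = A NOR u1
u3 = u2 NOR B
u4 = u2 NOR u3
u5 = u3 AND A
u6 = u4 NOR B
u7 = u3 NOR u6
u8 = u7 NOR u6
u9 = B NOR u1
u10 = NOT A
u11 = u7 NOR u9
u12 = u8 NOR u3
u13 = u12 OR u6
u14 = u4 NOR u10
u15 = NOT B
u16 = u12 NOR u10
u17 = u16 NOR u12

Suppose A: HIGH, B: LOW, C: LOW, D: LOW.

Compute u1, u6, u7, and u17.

u1 = D NOR C = LOW NOR LOW = HIGH
u2 = A NOR u1 = HIGH NOR HIGH = LOW
u3 = u2 NOR B = LOW NOR LOW = HIGH
u4 = u2 NOR u3 = LOW NOR HIGH = LOW
u6 = u4 NOR B = LOW NOR LOW = HIGH
u7 = u3 NOR u6 = HIGH NOR HIGH = LOW
u8 = u7 NOR u6 = LOW NOR HIGH = LOW
u10 = NOT A = NOT HIGH = LOW
u12 = u8 NOR u3 = LOW NOR HIGH = LOW
u16 = u12 NOR u10 = LOW NOR LOW = HIGH
u17 = u16 NOR u12 = HIGH NOR LOW = LOW

u1 = HIGH, u6 = HIGH, u7 = LOW, u17 = LOW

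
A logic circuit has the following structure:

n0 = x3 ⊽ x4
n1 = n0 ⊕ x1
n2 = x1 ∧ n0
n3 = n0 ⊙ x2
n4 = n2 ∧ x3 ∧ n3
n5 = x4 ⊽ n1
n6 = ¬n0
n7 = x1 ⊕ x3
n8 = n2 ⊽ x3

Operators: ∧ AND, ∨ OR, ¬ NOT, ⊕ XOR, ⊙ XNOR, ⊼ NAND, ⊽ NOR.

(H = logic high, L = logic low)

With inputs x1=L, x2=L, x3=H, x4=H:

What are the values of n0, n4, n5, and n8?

n0 = x3 NOR x4 = H NOR H = L
n1 = n0 XOR x1 = L XOR L = L
n2 = x1 AND n0 = L AND L = L
n3 = n0 XNOR x2 = L XNOR L = H
n4 = n2 AND x3 AND n3 = L AND H AND H = L
n5 = x4 NOR n1 = H NOR L = L
n8 = n2 NOR x3 = L NOR H = L

n0 = L, n4 = L, n5 = L, n8 = L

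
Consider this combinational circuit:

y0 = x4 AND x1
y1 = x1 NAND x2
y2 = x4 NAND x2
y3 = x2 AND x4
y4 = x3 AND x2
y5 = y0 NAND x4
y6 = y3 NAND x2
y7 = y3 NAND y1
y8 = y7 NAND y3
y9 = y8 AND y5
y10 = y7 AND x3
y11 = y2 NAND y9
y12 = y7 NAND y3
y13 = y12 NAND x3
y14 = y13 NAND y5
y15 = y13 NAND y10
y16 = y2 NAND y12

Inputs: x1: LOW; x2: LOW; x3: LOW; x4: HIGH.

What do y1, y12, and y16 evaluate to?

y1 = HIGH, y12 = HIGH, y16 = LOW

y1 = x1 NAND x2 = LOW NAND LOW = HIGH
y2 = x4 NAND x2 = HIGH NAND LOW = HIGH
y3 = x2 AND x4 = LOW AND HIGH = LOW
y7 = y3 NAND y1 = LOW NAND HIGH = HIGH
y12 = y7 NAND y3 = HIGH NAND LOW = HIGH
y16 = y2 NAND y12 = HIGH NAND HIGH = LOW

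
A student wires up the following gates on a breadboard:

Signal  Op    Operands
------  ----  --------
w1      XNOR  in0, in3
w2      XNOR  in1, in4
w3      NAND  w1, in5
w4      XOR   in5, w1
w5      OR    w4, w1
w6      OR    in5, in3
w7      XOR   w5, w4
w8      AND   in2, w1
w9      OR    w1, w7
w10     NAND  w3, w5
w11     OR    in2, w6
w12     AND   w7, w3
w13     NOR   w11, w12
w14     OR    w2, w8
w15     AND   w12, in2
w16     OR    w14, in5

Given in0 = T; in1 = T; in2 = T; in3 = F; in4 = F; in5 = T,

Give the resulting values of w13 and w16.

w13 = F; w16 = T

w1 = in0 XNOR in3 = T XNOR F = F
w2 = in1 XNOR in4 = T XNOR F = F
w3 = w1 NAND in5 = F NAND T = T
w4 = in5 XOR w1 = T XOR F = T
w5 = w4 OR w1 = T OR F = T
w6 = in5 OR in3 = T OR F = T
w7 = w5 XOR w4 = T XOR T = F
w8 = in2 AND w1 = T AND F = F
w11 = in2 OR w6 = T OR T = T
w12 = w7 AND w3 = F AND T = F
w13 = w11 NOR w12 = T NOR F = F
w14 = w2 OR w8 = F OR F = F
w16 = w14 OR in5 = F OR T = T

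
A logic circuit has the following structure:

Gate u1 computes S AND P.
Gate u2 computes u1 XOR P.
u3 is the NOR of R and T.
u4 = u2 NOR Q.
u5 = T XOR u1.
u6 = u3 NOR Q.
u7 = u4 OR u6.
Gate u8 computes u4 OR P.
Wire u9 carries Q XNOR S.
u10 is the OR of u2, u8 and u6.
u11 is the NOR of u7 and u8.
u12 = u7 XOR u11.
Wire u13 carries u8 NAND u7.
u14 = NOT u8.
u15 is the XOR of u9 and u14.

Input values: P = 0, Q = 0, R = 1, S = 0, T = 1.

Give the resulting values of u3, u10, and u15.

u3 = 0, u10 = 1, u15 = 1

u1 = S AND P = 0 AND 0 = 0
u2 = u1 XOR P = 0 XOR 0 = 0
u3 = R NOR T = 1 NOR 1 = 0
u4 = u2 NOR Q = 0 NOR 0 = 1
u6 = u3 NOR Q = 0 NOR 0 = 1
u8 = u4 OR P = 1 OR 0 = 1
u9 = Q XNOR S = 0 XNOR 0 = 1
u10 = u2 OR u8 OR u6 = 0 OR 1 OR 1 = 1
u14 = NOT u8 = NOT 1 = 0
u15 = u9 XOR u14 = 1 XOR 0 = 1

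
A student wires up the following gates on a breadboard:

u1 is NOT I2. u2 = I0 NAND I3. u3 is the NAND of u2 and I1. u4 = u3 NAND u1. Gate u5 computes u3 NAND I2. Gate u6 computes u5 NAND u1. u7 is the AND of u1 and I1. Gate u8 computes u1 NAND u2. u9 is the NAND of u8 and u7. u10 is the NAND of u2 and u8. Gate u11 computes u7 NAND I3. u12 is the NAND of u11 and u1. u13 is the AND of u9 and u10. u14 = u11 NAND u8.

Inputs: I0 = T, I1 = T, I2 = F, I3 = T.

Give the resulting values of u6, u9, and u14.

u6 = F, u9 = F, u14 = T

u1 = NOT I2 = NOT F = T
u2 = I0 NAND I3 = T NAND T = F
u3 = u2 NAND I1 = F NAND T = T
u5 = u3 NAND I2 = T NAND F = T
u6 = u5 NAND u1 = T NAND T = F
u7 = u1 AND I1 = T AND T = T
u8 = u1 NAND u2 = T NAND F = T
u9 = u8 NAND u7 = T NAND T = F
u11 = u7 NAND I3 = T NAND T = F
u14 = u11 NAND u8 = F NAND T = T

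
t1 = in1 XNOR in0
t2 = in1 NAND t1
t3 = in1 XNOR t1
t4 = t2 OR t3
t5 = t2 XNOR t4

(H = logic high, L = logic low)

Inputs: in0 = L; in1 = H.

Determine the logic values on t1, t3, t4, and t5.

t1 = L  t3 = L  t4 = H  t5 = H

t1 = in1 XNOR in0 = H XNOR L = L
t2 = in1 NAND t1 = H NAND L = H
t3 = in1 XNOR t1 = H XNOR L = L
t4 = t2 OR t3 = H OR L = H
t5 = t2 XNOR t4 = H XNOR H = H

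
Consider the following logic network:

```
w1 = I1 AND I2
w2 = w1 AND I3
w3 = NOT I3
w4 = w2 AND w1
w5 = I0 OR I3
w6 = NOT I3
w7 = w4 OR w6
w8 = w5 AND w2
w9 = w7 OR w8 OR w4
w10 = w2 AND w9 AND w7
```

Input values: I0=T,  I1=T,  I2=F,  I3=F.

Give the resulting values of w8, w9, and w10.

w8 = F, w9 = T, w10 = F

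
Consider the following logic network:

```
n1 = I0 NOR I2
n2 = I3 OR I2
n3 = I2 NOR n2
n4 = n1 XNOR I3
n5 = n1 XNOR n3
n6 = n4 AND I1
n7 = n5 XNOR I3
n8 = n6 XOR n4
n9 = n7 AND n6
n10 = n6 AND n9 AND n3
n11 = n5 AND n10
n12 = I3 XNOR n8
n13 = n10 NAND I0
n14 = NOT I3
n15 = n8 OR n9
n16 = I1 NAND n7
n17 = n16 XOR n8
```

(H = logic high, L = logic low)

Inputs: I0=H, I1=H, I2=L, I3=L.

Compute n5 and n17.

n1 = I0 NOR I2 = H NOR L = L
n2 = I3 OR I2 = L OR L = L
n3 = I2 NOR n2 = L NOR L = H
n4 = n1 XNOR I3 = L XNOR L = H
n5 = n1 XNOR n3 = L XNOR H = L
n6 = n4 AND I1 = H AND H = H
n7 = n5 XNOR I3 = L XNOR L = H
n8 = n6 XOR n4 = H XOR H = L
n16 = I1 NAND n7 = H NAND H = L
n17 = n16 XOR n8 = L XOR L = L

n5 = L  n17 = L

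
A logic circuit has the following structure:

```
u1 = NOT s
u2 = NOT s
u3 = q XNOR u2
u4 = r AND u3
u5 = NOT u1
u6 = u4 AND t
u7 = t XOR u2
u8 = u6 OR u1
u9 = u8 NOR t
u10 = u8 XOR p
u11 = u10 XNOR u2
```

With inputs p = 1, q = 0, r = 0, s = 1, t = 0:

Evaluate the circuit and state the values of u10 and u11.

u10 = 1  u11 = 0

u1 = NOT s = NOT 1 = 0
u2 = NOT s = NOT 1 = 0
u3 = q XNOR u2 = 0 XNOR 0 = 1
u4 = r AND u3 = 0 AND 1 = 0
u6 = u4 AND t = 0 AND 0 = 0
u8 = u6 OR u1 = 0 OR 0 = 0
u10 = u8 XOR p = 0 XOR 1 = 1
u11 = u10 XNOR u2 = 1 XNOR 0 = 0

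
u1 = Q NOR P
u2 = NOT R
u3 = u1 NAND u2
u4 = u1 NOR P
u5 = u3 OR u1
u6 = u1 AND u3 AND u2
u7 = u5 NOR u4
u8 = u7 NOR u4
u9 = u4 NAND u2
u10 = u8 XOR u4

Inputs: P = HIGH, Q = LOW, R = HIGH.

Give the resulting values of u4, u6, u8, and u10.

u1 = Q NOR P = LOW NOR HIGH = LOW
u2 = NOT R = NOT HIGH = LOW
u3 = u1 NAND u2 = LOW NAND LOW = HIGH
u4 = u1 NOR P = LOW NOR HIGH = LOW
u5 = u3 OR u1 = HIGH OR LOW = HIGH
u6 = u1 AND u3 AND u2 = LOW AND HIGH AND LOW = LOW
u7 = u5 NOR u4 = HIGH NOR LOW = LOW
u8 = u7 NOR u4 = LOW NOR LOW = HIGH
u10 = u8 XOR u4 = HIGH XOR LOW = HIGH

u4 = LOW, u6 = LOW, u8 = HIGH, u10 = HIGH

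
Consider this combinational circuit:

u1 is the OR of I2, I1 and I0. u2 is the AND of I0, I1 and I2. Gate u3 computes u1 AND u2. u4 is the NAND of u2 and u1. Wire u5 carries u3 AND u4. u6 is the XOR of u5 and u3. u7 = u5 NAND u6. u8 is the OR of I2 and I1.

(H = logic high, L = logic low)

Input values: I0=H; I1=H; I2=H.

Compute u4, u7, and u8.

u4 = L  u7 = H  u8 = H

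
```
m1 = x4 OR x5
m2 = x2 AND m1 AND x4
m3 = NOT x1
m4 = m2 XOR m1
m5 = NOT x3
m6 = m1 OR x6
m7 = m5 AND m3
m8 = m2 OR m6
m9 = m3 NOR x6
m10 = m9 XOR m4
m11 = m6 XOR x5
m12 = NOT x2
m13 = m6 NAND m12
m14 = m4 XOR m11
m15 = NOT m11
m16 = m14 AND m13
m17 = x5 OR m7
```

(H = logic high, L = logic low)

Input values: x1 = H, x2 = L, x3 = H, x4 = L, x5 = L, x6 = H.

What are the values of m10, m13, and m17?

m1 = x4 OR x5 = L OR L = L
m2 = x2 AND m1 AND x4 = L AND L AND L = L
m3 = NOT x1 = NOT H = L
m4 = m2 XOR m1 = L XOR L = L
m5 = NOT x3 = NOT H = L
m6 = m1 OR x6 = L OR H = H
m7 = m5 AND m3 = L AND L = L
m9 = m3 NOR x6 = L NOR H = L
m10 = m9 XOR m4 = L XOR L = L
m12 = NOT x2 = NOT L = H
m13 = m6 NAND m12 = H NAND H = L
m17 = x5 OR m7 = L OR L = L

m10 = L  m13 = L  m17 = L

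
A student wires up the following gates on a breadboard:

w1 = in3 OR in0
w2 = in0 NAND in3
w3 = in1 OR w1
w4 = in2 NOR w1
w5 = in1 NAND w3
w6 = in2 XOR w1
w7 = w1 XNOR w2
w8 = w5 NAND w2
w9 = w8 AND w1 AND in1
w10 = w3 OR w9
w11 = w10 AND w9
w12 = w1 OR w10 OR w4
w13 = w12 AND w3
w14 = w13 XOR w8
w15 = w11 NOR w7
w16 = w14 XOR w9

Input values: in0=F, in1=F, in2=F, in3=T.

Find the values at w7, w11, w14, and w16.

w7 = T, w11 = F, w14 = T, w16 = T

w1 = in3 OR in0 = T OR F = T
w2 = in0 NAND in3 = F NAND T = T
w3 = in1 OR w1 = F OR T = T
w4 = in2 NOR w1 = F NOR T = F
w5 = in1 NAND w3 = F NAND T = T
w7 = w1 XNOR w2 = T XNOR T = T
w8 = w5 NAND w2 = T NAND T = F
w9 = w8 AND w1 AND in1 = F AND T AND F = F
w10 = w3 OR w9 = T OR F = T
w11 = w10 AND w9 = T AND F = F
w12 = w1 OR w10 OR w4 = T OR T OR F = T
w13 = w12 AND w3 = T AND T = T
w14 = w13 XOR w8 = T XOR F = T
w16 = w14 XOR w9 = T XOR F = T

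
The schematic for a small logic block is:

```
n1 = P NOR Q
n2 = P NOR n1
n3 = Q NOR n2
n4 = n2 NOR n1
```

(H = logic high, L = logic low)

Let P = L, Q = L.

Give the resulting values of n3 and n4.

n1 = P NOR Q = L NOR L = H
n2 = P NOR n1 = L NOR H = L
n3 = Q NOR n2 = L NOR L = H
n4 = n2 NOR n1 = L NOR H = L

n3 = H, n4 = L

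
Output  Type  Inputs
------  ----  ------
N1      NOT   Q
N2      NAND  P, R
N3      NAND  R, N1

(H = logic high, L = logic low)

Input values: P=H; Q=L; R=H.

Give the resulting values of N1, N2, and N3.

N1 = NOT Q = NOT L = H
N2 = P NAND R = H NAND H = L
N3 = R NAND N1 = H NAND H = L

N1 = H  N2 = L  N3 = L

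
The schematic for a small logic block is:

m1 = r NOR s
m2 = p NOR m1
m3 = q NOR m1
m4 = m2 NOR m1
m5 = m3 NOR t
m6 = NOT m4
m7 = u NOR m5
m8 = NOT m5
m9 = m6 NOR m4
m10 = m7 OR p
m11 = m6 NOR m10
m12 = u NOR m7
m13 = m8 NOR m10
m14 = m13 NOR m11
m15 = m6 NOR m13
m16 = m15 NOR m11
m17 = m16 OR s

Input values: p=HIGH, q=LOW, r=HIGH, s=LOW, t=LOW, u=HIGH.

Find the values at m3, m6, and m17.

m1 = r NOR s = HIGH NOR LOW = LOW
m2 = p NOR m1 = HIGH NOR LOW = LOW
m3 = q NOR m1 = LOW NOR LOW = HIGH
m4 = m2 NOR m1 = LOW NOR LOW = HIGH
m5 = m3 NOR t = HIGH NOR LOW = LOW
m6 = NOT m4 = NOT HIGH = LOW
m7 = u NOR m5 = HIGH NOR LOW = LOW
m8 = NOT m5 = NOT LOW = HIGH
m10 = m7 OR p = LOW OR HIGH = HIGH
m11 = m6 NOR m10 = LOW NOR HIGH = LOW
m13 = m8 NOR m10 = HIGH NOR HIGH = LOW
m15 = m6 NOR m13 = LOW NOR LOW = HIGH
m16 = m15 NOR m11 = HIGH NOR LOW = LOW
m17 = m16 OR s = LOW OR LOW = LOW

m3 = HIGH, m6 = LOW, m17 = LOW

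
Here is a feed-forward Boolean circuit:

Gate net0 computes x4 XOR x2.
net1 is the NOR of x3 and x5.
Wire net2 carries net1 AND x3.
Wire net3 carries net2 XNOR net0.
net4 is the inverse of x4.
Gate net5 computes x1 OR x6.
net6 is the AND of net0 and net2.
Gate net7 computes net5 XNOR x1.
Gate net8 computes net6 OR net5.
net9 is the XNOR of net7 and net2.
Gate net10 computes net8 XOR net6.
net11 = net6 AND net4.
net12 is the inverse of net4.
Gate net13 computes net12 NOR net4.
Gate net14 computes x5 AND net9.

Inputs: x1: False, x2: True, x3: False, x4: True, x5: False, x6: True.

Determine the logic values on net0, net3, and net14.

net0 = x4 XOR x2 = True XOR True = False
net1 = x3 NOR x5 = False NOR False = True
net2 = net1 AND x3 = True AND False = False
net3 = net2 XNOR net0 = False XNOR False = True
net5 = x1 OR x6 = False OR True = True
net7 = net5 XNOR x1 = True XNOR False = False
net9 = net7 XNOR net2 = False XNOR False = True
net14 = x5 AND net9 = False AND True = False

net0 = False; net3 = True; net14 = False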